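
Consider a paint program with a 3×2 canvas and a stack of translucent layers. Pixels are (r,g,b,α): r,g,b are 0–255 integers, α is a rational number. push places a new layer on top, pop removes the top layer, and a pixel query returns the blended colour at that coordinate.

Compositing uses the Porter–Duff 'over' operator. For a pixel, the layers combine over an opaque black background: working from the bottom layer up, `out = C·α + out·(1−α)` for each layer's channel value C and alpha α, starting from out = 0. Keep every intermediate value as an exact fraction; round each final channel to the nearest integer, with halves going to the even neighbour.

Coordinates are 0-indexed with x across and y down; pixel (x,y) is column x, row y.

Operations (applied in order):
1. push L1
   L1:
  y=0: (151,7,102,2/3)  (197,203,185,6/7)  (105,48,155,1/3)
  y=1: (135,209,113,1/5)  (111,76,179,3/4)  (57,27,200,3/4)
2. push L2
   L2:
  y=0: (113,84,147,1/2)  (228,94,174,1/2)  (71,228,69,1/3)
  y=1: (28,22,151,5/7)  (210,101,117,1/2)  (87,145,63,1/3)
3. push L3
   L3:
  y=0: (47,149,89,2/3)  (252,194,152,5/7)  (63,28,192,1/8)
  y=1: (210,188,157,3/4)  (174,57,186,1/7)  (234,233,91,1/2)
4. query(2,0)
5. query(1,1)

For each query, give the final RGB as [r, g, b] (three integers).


query (2,0) [L1,L2,L3] — begin 0,0,0
+L1 (α=1/3) → [35, 16, 155/3]
+L2 (α=1/3) → [47, 260/3, 517/9]
+L3 (α=1/8) → [49, 238/3, 5347/72]
→ [49, 79, 74]

at x=1,y=1 over L1,L2,L3:
L1 α=3/4: [333/4, 57, 537/4]
L2 α=1/2: [1173/8, 79, 1005/8]
L3 α=1/7: [4215/28, 531/7, 537/4]
rounded: [151, 76, 134]


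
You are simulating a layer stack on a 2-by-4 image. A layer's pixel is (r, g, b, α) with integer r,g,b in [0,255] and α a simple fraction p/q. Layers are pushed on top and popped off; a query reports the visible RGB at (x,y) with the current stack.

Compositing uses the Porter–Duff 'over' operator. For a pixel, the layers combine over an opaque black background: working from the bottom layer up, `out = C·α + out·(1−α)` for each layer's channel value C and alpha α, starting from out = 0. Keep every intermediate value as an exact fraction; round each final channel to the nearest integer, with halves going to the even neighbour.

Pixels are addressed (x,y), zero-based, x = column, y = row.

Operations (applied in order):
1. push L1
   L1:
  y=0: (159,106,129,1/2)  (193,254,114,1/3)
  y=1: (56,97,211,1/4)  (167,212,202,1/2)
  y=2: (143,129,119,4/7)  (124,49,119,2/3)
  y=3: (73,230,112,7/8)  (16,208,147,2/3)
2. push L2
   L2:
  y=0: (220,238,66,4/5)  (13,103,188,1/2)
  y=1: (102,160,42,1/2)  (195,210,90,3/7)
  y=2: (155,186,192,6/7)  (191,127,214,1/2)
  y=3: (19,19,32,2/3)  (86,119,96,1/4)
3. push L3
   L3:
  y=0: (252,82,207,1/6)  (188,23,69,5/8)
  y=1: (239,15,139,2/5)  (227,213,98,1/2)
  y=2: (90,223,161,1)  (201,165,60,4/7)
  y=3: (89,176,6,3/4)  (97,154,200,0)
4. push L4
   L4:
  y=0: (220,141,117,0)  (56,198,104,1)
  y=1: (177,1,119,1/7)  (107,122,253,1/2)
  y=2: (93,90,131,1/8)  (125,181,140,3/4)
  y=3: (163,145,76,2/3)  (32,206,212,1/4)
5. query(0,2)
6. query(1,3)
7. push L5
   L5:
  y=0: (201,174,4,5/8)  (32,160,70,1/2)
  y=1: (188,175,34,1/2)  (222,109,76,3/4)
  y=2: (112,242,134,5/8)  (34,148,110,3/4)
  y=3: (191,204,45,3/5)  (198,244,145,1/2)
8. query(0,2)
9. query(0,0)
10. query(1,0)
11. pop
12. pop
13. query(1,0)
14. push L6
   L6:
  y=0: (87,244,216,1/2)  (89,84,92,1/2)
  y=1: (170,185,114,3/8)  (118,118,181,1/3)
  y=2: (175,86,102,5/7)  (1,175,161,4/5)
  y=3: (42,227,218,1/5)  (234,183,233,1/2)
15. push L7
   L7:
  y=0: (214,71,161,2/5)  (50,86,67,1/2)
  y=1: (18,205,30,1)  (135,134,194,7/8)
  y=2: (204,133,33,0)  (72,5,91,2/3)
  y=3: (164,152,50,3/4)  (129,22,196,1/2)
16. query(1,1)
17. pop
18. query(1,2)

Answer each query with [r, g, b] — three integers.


(0,2) stack=L1,L2,L3,L4; from [0,0,0]:
+L1 (α=4/7) → [572/7, 516/7, 68]
+L2 (α=6/7) → [7082/49, 8328/49, 1220/7]
+L3 (α=1) → [90, 223, 161]
+L4 (α=1/8) → [723/8, 1651/8, 629/4]
→ [90, 206, 157]

query (1,3) [L1,L2,L3,L4] — begin 0,0,0
after L1 α=2/3: [32/3, 416/3, 98]
after L2 α=1/4: [59/2, 535/4, 195/2]
after L3 α=0: [59/2, 535/4, 195/2]
after L4 α=1/4: [241/8, 2429/16, 1009/8]
rounded: [30, 152, 126]

query (0,2) [L1,L2,L3,L4,L5] — begin 0,0,0
L1 α=4/7: [572/7, 516/7, 68]
L2 α=6/7: [7082/49, 8328/49, 1220/7]
L3 α=1: [90, 223, 161]
L4 α=1/8: [723/8, 1651/8, 629/4]
L5 α=5/8: [6649/64, 14633/64, 4567/32]
rounded: [104, 229, 143]

query (0,0) [L1,L2,L3,L4,L5] — begin 0,0,0
L1 α=1/2: [159/2, 53, 129/2]
L2 α=4/5: [1919/10, 201, 657/10]
L3 α=1/6: [2423/12, 1087/6, 357/4]
L4 α=0: [2423/12, 1087/6, 357/4]
L5 α=5/8: [6443/32, 2827/16, 1151/32]
rounded: [201, 177, 36]

query (1,0) [L1,L2,L3,L4,L5] — begin 0,0,0
L1 α=1/3: [193/3, 254/3, 38]
L2 α=1/2: [116/3, 563/6, 113]
L3 α=5/8: [132, 793/16, 171/2]
L4 α=1: [56, 198, 104]
L5 α=1/2: [44, 179, 87]
→ [44, 179, 87]

at x=1,y=0 over L1,L2,L3:
+L1 (α=1/3) → [193/3, 254/3, 38]
+L2 (α=1/2) → [116/3, 563/6, 113]
+L3 (α=5/8) → [132, 793/16, 171/2]
rounded: [132, 50, 86]

at x=1,y=1 over L1,L2,L3,L6,L7:
+L1 (α=1/2) → [167/2, 106, 101]
+L2 (α=3/7) → [919/7, 1054/7, 674/7]
+L3 (α=1/2) → [1254/7, 2545/14, 680/7]
+L6 (α=1/3) → [3334/21, 3371/21, 2627/21]
+L7 (α=7/8) → [23179/168, 23069/168, 31145/168]
= [138, 137, 185]

query (1,2) [L1,L2,L3,L6] — begin 0,0,0
after L1 α=2/3: [248/3, 98/3, 238/3]
after L2 α=1/2: [821/6, 479/6, 440/3]
after L3 α=4/7: [347/2, 257/2, 680/7]
after L6 α=4/5: [71/2, 1657/10, 5188/35]
= [36, 166, 148]


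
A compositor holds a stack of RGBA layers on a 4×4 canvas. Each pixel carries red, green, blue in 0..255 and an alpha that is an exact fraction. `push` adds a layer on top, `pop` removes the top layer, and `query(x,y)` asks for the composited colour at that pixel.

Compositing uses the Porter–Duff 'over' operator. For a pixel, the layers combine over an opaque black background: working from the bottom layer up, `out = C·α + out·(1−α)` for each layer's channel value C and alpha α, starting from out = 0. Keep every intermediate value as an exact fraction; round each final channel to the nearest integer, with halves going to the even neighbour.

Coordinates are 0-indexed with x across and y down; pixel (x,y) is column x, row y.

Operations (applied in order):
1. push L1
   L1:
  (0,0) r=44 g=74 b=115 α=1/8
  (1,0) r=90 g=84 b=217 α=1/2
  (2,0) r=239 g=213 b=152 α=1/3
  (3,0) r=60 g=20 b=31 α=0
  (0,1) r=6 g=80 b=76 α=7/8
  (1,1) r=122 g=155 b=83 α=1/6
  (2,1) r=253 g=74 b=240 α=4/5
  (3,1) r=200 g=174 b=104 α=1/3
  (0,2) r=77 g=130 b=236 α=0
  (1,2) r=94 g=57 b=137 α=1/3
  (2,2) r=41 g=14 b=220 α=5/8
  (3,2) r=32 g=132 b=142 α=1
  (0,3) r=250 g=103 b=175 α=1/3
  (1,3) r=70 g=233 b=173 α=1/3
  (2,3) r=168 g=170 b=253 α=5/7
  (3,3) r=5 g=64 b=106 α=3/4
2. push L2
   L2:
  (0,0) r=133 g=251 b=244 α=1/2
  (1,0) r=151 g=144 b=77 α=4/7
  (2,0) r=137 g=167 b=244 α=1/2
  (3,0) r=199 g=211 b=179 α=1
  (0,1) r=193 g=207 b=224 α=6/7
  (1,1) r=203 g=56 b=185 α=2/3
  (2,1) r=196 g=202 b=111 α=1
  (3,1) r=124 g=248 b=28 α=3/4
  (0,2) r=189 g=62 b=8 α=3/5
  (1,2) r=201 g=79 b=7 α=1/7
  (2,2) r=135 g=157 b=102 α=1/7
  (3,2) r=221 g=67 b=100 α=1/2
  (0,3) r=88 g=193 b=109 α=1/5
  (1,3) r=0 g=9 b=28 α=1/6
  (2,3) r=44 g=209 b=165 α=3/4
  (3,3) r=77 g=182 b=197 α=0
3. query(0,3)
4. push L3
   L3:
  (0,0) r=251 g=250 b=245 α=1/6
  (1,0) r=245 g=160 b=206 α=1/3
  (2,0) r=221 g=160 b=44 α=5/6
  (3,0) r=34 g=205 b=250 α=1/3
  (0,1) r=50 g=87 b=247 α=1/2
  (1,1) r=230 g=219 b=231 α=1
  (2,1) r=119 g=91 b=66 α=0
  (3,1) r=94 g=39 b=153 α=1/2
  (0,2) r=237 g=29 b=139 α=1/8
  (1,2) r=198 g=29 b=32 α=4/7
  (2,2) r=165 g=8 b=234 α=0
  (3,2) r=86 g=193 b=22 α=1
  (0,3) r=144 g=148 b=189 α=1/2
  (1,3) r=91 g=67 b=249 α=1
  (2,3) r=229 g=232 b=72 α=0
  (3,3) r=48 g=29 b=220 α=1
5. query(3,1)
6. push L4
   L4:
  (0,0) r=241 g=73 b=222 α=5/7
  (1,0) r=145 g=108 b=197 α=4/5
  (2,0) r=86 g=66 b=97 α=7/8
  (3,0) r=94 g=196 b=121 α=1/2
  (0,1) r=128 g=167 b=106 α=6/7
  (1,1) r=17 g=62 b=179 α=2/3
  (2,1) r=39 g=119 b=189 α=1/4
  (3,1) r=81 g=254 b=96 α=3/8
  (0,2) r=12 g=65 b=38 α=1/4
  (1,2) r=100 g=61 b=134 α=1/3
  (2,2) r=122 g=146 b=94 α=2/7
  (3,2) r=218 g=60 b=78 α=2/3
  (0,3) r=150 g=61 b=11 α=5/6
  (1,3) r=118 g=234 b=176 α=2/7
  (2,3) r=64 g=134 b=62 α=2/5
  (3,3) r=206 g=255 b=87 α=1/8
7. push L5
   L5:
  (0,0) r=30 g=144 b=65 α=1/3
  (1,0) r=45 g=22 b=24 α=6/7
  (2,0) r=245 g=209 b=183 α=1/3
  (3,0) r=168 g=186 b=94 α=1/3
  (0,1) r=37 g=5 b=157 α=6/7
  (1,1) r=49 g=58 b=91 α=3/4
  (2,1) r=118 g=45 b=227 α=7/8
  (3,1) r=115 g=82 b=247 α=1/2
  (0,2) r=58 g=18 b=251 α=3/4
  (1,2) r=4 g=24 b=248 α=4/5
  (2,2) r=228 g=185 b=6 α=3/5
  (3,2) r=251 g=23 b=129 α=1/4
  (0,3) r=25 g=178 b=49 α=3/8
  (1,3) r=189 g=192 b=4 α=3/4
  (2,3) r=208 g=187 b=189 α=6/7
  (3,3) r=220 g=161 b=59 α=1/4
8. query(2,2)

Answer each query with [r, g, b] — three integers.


at x=0,y=3 over L1,L2:
+L1 (α=1/3) → [250/3, 103/3, 175/3]
+L2 (α=1/5) → [1264/15, 991/15, 1027/15]
rounded: [84, 66, 68]

query (3,1) [L1,L2,L3] — begin 0,0,0
+L1 (α=1/3) → [200/3, 58, 104/3]
+L2 (α=3/4) → [329/3, 401/2, 89/3]
+L3 (α=1/2) → [611/6, 479/4, 274/3]
rounded: [102, 120, 91]

query (2,2) [L1,L2,L3,L4,L5] — begin 0,0,0
after L1 α=5/8: [205/8, 35/4, 275/2]
after L2 α=1/7: [165/4, 419/14, 927/7]
after L3 α=0: [165/4, 419/14, 927/7]
after L4 α=2/7: [1801/28, 6183/98, 5951/49]
after L5 α=3/5: [11377/70, 33378/245, 12784/245]
= [163, 136, 52]


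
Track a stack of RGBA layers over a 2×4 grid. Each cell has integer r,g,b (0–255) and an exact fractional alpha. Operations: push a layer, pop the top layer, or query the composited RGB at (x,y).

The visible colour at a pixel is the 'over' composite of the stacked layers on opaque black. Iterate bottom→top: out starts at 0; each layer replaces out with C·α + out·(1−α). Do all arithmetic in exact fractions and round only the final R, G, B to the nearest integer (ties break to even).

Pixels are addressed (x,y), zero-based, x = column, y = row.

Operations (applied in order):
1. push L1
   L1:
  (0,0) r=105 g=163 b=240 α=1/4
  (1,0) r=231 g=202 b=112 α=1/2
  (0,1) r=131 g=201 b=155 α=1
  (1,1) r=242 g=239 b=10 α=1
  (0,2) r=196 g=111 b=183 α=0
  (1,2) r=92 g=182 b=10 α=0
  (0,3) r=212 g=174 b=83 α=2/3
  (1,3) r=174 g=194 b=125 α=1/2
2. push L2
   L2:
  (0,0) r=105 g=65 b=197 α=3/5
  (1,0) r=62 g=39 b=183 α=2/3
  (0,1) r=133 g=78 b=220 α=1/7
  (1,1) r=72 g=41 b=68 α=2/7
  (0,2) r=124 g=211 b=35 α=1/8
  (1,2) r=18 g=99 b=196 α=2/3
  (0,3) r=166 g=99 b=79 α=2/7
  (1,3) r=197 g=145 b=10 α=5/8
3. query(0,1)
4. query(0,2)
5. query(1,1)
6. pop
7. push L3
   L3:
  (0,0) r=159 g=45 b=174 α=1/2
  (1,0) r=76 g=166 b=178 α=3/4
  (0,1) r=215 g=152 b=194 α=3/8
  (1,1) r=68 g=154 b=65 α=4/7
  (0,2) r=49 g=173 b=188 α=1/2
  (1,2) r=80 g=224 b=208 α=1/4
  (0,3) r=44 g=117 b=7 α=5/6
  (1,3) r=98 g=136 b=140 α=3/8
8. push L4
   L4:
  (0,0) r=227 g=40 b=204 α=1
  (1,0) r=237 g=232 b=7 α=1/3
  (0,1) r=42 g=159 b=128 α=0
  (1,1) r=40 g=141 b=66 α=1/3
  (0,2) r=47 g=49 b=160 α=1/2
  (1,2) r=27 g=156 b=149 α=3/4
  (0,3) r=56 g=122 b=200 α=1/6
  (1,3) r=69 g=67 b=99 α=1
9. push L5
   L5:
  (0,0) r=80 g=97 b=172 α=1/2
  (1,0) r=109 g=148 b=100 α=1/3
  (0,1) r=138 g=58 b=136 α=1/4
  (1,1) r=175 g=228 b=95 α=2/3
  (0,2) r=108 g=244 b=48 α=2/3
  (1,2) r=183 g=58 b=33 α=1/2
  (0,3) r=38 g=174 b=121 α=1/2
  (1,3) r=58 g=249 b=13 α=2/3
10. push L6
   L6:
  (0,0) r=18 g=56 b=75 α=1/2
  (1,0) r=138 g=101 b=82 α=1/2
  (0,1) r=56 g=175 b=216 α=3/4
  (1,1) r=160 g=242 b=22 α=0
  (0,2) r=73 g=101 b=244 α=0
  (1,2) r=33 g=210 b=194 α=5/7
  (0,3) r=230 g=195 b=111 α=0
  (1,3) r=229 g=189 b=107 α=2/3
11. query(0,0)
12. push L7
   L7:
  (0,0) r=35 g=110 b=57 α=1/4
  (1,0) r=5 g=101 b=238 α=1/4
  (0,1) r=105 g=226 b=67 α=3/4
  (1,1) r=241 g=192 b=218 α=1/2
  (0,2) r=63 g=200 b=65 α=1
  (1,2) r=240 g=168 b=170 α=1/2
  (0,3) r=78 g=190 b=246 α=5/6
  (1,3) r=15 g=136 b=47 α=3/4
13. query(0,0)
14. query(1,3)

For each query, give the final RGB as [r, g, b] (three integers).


query (0,1) [L1,L2] — begin 0,0,0
after L1 α=1: [131, 201, 155]
after L2 α=1/7: [919/7, 1284/7, 1150/7]
= [131, 183, 164]

at x=0,y=2 over L1,L2:
+L1 (α=0) → [0, 0, 0]
+L2 (α=1/8) → [31/2, 211/8, 35/8]
→ [16, 26, 4]

query (1,1) [L1,L2] — begin 0,0,0
+L1 (α=1) → [242, 239, 10]
+L2 (α=2/7) → [1354/7, 1277/7, 186/7]
→ [193, 182, 27]

(0,0) stack=L1,L3,L4,L5,L6; from [0,0,0]:
+L1 (α=1/4) → [105/4, 163/4, 60]
+L3 (α=1/2) → [741/8, 343/8, 117]
+L4 (α=1) → [227, 40, 204]
+L5 (α=1/2) → [307/2, 137/2, 188]
+L6 (α=1/2) → [343/4, 249/4, 263/2]
rounded: [86, 62, 132]

query (0,0) [L1,L3,L4,L5,L6,L7] — begin 0,0,0
L1 α=1/4: [105/4, 163/4, 60]
L3 α=1/2: [741/8, 343/8, 117]
L4 α=1: [227, 40, 204]
L5 α=1/2: [307/2, 137/2, 188]
L6 α=1/2: [343/4, 249/4, 263/2]
L7 α=1/4: [1169/16, 1187/16, 903/8]
rounded: [73, 74, 113]

query (1,3) [L1,L3,L4,L5,L6,L7] — begin 0,0,0
after L1 α=1/2: [87, 97, 125/2]
after L3 α=3/8: [729/8, 893/8, 1465/16]
after L4 α=1: [69, 67, 99]
after L5 α=2/3: [185/3, 565/3, 125/3]
after L6 α=2/3: [1559/9, 1699/9, 767/9]
after L7 α=3/4: [491/9, 5371/36, 509/9]
→ [55, 149, 57]


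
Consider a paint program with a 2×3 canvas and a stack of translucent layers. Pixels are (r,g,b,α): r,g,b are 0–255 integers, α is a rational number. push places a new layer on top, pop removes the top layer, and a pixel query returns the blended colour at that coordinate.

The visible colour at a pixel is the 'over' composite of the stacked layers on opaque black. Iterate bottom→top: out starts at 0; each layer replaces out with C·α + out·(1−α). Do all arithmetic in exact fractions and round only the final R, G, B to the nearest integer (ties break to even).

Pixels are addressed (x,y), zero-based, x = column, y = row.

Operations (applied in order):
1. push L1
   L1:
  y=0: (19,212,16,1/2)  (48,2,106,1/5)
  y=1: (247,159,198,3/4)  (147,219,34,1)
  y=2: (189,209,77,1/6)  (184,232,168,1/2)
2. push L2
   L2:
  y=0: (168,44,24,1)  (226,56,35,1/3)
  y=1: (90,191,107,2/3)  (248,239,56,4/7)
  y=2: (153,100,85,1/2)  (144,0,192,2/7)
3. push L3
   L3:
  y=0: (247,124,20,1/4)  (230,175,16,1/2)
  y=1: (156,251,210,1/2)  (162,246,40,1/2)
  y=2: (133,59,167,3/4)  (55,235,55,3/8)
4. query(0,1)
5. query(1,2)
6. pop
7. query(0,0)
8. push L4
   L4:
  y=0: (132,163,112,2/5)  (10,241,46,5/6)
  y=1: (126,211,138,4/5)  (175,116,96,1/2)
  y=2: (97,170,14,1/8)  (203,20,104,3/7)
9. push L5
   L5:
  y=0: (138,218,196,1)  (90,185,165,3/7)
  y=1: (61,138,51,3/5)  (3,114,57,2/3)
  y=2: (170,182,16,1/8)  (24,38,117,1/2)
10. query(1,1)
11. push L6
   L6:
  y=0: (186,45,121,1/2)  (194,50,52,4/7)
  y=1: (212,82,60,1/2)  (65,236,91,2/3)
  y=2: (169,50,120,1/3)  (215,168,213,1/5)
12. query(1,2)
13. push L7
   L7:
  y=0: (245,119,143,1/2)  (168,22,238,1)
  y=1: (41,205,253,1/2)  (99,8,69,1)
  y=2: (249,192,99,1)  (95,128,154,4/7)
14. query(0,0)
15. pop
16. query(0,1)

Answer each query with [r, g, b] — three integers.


(0,1) stack=L1,L2,L3; from [0,0,0]:
L1 α=3/4: [741/4, 477/4, 297/2]
L2 α=2/3: [487/4, 2005/12, 725/6]
L3 α=1/2: [1111/8, 5017/24, 1985/12]
→ [139, 209, 165]

at x=1,y=2 over L1,L2,L3:
after L1 α=1/2: [92, 116, 84]
after L2 α=2/7: [748/7, 580/7, 804/7]
after L3 α=3/8: [4895/56, 7835/56, 5175/56]
= [87, 140, 92]

at x=0,y=0 over L1,L2:
L1 α=1/2: [19/2, 106, 8]
L2 α=1: [168, 44, 24]
rounded: [168, 44, 24]

(1,1) stack=L1,L2,L4,L5; from [0,0,0]:
L1 α=1: [147, 219, 34]
L2 α=4/7: [1433/7, 1613/7, 326/7]
L4 α=1/2: [1329/7, 2425/14, 499/7]
L5 α=2/3: [457/7, 5617/42, 1297/21]
= [65, 134, 62]

at x=1,y=2 over L1,L2,L4,L5,L6:
L1 α=1/2: [92, 116, 84]
L2 α=2/7: [748/7, 580/7, 804/7]
L4 α=3/7: [7255/49, 2740/49, 5400/49]
L5 α=1/2: [8431/98, 2301/49, 11133/98]
L6 α=1/5: [27397/245, 17436/245, 32703/245]
rounded: [112, 71, 133]

at x=0,y=0 over L1,L2,L4,L5,L6,L7:
after L1 α=1/2: [19/2, 106, 8]
after L2 α=1: [168, 44, 24]
after L4 α=2/5: [768/5, 458/5, 296/5]
after L5 α=1: [138, 218, 196]
after L6 α=1/2: [162, 263/2, 317/2]
after L7 α=1/2: [407/2, 501/4, 603/4]
→ [204, 125, 151]

(0,1) stack=L1,L2,L4,L5,L6; from [0,0,0]:
after L1 α=3/4: [741/4, 477/4, 297/2]
after L2 α=2/3: [487/4, 2005/12, 725/6]
after L4 α=4/5: [2503/20, 12133/60, 4037/30]
after L5 α=3/5: [4333/50, 24553/150, 6332/75]
after L6 α=1/2: [14933/100, 36853/300, 5416/75]
→ [149, 123, 72]


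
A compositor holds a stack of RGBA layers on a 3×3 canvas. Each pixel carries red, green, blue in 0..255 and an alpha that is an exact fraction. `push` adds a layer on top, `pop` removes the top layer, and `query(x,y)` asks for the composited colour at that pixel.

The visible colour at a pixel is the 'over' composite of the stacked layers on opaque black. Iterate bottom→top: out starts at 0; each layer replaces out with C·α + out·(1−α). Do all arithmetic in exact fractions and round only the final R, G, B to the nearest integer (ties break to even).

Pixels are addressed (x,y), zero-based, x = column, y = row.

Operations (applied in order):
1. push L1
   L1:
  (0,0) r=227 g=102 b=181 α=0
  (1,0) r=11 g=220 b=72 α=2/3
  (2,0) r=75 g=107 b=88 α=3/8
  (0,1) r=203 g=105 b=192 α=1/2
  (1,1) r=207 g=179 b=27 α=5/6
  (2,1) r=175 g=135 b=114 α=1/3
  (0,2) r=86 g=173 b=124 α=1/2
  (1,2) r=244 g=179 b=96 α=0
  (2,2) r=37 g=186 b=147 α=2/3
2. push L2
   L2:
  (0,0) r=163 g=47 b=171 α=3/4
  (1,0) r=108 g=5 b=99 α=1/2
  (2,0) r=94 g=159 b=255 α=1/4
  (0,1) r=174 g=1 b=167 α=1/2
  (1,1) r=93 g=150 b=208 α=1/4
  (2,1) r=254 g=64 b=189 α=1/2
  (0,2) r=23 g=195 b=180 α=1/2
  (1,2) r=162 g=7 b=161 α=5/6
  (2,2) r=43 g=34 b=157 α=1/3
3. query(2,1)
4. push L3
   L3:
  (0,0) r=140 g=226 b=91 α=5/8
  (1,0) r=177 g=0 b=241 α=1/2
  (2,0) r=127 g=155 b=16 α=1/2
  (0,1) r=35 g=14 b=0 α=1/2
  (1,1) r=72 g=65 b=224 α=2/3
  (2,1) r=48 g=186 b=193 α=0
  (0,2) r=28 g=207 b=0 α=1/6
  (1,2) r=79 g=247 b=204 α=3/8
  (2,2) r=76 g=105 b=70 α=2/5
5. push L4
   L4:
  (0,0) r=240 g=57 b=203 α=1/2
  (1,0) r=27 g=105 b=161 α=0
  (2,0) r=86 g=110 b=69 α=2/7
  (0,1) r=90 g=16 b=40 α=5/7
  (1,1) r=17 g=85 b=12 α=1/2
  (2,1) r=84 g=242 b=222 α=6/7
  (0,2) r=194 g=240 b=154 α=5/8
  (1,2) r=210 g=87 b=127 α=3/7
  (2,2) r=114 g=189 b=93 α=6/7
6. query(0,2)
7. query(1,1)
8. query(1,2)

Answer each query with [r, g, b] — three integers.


(2,1) stack=L1,L2; from [0,0,0]:
after L1 α=1/3: [175/3, 45, 38]
after L2 α=1/2: [937/6, 109/2, 227/2]
→ [156, 54, 114]

at x=0,y=2 over L1,L2,L3,L4:
L1 α=1/2: [43, 173/2, 62]
L2 α=1/2: [33, 563/4, 121]
L3 α=1/6: [193/6, 3643/24, 605/6]
L4 α=5/8: [2133/16, 13243/64, 2145/16]
rounded: [133, 207, 134]

at x=1,y=1 over L1,L2,L3,L4:
after L1 α=5/6: [345/2, 895/6, 45/2]
after L2 α=1/4: [1221/8, 1195/8, 551/8]
after L3 α=2/3: [791/8, 745/8, 4135/24]
after L4 α=1/2: [927/16, 1425/16, 4423/48]
= [58, 89, 92]

at x=1,y=2 over L1,L2,L3,L4:
L1 α=0: [0, 0, 0]
L2 α=5/6: [135, 35/6, 805/6]
L3 α=3/8: [114, 4621/48, 7697/48]
L4 α=3/7: [1086/7, 7753/84, 12269/84]
rounded: [155, 92, 146]


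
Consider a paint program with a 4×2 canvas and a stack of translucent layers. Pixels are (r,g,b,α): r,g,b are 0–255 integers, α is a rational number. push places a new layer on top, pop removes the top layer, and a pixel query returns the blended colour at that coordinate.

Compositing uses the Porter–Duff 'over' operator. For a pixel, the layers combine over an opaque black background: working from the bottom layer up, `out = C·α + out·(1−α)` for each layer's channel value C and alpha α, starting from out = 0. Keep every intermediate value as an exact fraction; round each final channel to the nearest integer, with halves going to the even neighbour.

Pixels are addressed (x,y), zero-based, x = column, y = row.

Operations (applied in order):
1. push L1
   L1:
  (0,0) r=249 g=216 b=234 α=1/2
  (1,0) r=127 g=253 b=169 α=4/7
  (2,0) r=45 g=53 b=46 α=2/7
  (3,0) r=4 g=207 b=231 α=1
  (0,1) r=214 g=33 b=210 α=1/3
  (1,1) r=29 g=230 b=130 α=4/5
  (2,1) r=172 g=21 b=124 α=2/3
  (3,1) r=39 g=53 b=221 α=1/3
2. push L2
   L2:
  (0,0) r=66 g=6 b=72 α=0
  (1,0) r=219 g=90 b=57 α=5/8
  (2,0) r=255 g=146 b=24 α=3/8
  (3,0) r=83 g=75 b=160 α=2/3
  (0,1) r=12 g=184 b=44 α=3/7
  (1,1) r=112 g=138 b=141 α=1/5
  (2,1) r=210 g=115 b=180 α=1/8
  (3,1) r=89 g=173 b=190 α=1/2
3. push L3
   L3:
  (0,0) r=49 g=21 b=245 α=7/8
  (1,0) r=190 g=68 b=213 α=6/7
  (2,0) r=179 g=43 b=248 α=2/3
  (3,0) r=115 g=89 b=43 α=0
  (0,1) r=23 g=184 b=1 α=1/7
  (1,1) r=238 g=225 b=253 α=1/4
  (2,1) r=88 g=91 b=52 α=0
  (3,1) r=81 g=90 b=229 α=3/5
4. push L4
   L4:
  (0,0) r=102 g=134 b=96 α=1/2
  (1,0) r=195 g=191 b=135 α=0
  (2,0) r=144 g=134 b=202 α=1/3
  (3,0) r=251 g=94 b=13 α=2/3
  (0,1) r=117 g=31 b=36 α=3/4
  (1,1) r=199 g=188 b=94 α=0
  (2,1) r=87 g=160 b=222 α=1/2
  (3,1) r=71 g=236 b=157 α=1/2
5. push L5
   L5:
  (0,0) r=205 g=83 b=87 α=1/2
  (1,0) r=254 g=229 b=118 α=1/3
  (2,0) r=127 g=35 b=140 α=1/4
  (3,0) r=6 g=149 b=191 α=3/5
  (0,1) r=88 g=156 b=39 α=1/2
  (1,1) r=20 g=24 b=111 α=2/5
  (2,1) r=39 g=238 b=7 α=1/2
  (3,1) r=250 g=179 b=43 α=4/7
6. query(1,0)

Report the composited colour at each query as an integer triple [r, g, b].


at x=1,y=0 over L1,L2,L3,L4,L5:
L1 α=4/7: [508/7, 1012/7, 676/7]
L2 α=5/8: [9189/56, 3093/28, 4023/56]
L3 α=6/7: [73029/392, 14517/196, 75591/392]
L4 α=0: [73029/392, 14517/196, 75591/392]
L5 α=1/3: [122813/588, 36959/294, 98719/588]
rounded: [209, 126, 168]


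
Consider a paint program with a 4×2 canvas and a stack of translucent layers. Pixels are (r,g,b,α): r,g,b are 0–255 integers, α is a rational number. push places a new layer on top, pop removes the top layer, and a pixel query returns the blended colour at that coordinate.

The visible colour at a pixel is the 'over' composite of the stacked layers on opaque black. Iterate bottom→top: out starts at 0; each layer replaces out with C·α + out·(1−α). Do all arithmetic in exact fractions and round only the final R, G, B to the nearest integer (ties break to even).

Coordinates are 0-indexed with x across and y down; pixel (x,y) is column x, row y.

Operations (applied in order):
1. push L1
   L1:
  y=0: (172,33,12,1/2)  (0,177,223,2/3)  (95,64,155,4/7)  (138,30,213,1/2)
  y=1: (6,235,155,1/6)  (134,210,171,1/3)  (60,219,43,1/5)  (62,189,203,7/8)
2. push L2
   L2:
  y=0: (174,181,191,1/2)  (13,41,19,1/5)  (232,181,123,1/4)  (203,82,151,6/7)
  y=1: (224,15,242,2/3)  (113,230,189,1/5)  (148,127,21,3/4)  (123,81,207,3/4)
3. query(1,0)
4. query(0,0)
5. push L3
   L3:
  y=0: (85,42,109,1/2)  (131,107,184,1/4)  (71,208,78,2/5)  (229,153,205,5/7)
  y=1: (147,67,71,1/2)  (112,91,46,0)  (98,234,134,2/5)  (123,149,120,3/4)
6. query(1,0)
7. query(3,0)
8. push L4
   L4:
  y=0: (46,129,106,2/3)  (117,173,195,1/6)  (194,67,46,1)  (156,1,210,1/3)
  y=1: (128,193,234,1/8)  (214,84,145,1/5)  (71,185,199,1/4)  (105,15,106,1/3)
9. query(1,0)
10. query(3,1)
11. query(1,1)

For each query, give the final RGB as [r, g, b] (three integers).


at x=1,y=0 over L1,L2:
after L1 α=2/3: [0, 118, 446/3]
after L2 α=1/5: [13/5, 513/5, 1841/15]
→ [3, 103, 123]

at x=0,y=0 over L1,L2:
+L1 (α=1/2) → [86, 33/2, 6]
+L2 (α=1/2) → [130, 395/4, 197/2]
rounded: [130, 99, 98]

query (1,0) [L1,L2,L3] — begin 0,0,0
L1 α=2/3: [0, 118, 446/3]
L2 α=1/5: [13/5, 513/5, 1841/15]
L3 α=1/4: [347/10, 1037/10, 2761/20]
→ [35, 104, 138]

at x=3,y=0 over L1,L2,L3:
L1 α=1/2: [69, 15, 213/2]
L2 α=6/7: [1287/7, 507/7, 2025/14]
L3 α=5/7: [10589/49, 6369/49, 9200/49]
rounded: [216, 130, 188]

at x=1,y=0 over L1,L2,L3,L4:
after L1 α=2/3: [0, 118, 446/3]
after L2 α=1/5: [13/5, 513/5, 1841/15]
after L3 α=1/4: [347/10, 1037/10, 2761/20]
after L4 α=1/6: [581/12, 461/4, 3541/24]
→ [48, 115, 148]

query (3,1) [L1,L2,L3,L4] — begin 0,0,0
after L1 α=7/8: [217/4, 1323/8, 1421/8]
after L2 α=3/4: [1693/16, 3267/32, 6389/32]
after L3 α=3/4: [7597/64, 17571/128, 17909/128]
after L4 α=1/3: [10957/96, 6177/64, 8231/64]
→ [114, 97, 129]

(1,1) stack=L1,L2,L3,L4; from [0,0,0]:
L1 α=1/3: [134/3, 70, 57]
L2 α=1/5: [175/3, 102, 417/5]
L3 α=0: [175/3, 102, 417/5]
L4 α=1/5: [1342/15, 492/5, 2393/25]
= [89, 98, 96]


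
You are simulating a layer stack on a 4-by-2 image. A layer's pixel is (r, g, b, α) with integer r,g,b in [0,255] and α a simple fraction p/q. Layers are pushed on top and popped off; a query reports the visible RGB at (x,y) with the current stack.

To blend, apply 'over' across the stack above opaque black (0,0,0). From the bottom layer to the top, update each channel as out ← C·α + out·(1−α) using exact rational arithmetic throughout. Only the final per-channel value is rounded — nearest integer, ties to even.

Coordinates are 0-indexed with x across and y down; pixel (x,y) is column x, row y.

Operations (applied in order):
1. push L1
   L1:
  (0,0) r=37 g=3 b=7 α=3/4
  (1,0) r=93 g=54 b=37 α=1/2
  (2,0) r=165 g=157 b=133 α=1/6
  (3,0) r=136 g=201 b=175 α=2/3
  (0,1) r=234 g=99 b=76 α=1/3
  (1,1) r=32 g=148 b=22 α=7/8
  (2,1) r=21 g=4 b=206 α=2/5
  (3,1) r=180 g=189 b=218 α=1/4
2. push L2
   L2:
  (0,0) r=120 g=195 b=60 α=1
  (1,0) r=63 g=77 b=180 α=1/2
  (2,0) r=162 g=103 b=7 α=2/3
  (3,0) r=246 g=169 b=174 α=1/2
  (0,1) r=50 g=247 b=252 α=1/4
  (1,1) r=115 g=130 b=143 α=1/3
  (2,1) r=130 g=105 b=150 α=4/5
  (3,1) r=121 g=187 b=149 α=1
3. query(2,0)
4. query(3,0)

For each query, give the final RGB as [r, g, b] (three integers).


(2,0) stack=L1,L2; from [0,0,0]:
+L1 (α=1/6) → [55/2, 157/6, 133/6]
+L2 (α=2/3) → [703/6, 1393/18, 217/18]
= [117, 77, 12]

(3,0) stack=L1,L2; from [0,0,0]:
+L1 (α=2/3) → [272/3, 134, 350/3]
+L2 (α=1/2) → [505/3, 303/2, 436/3]
rounded: [168, 152, 145]


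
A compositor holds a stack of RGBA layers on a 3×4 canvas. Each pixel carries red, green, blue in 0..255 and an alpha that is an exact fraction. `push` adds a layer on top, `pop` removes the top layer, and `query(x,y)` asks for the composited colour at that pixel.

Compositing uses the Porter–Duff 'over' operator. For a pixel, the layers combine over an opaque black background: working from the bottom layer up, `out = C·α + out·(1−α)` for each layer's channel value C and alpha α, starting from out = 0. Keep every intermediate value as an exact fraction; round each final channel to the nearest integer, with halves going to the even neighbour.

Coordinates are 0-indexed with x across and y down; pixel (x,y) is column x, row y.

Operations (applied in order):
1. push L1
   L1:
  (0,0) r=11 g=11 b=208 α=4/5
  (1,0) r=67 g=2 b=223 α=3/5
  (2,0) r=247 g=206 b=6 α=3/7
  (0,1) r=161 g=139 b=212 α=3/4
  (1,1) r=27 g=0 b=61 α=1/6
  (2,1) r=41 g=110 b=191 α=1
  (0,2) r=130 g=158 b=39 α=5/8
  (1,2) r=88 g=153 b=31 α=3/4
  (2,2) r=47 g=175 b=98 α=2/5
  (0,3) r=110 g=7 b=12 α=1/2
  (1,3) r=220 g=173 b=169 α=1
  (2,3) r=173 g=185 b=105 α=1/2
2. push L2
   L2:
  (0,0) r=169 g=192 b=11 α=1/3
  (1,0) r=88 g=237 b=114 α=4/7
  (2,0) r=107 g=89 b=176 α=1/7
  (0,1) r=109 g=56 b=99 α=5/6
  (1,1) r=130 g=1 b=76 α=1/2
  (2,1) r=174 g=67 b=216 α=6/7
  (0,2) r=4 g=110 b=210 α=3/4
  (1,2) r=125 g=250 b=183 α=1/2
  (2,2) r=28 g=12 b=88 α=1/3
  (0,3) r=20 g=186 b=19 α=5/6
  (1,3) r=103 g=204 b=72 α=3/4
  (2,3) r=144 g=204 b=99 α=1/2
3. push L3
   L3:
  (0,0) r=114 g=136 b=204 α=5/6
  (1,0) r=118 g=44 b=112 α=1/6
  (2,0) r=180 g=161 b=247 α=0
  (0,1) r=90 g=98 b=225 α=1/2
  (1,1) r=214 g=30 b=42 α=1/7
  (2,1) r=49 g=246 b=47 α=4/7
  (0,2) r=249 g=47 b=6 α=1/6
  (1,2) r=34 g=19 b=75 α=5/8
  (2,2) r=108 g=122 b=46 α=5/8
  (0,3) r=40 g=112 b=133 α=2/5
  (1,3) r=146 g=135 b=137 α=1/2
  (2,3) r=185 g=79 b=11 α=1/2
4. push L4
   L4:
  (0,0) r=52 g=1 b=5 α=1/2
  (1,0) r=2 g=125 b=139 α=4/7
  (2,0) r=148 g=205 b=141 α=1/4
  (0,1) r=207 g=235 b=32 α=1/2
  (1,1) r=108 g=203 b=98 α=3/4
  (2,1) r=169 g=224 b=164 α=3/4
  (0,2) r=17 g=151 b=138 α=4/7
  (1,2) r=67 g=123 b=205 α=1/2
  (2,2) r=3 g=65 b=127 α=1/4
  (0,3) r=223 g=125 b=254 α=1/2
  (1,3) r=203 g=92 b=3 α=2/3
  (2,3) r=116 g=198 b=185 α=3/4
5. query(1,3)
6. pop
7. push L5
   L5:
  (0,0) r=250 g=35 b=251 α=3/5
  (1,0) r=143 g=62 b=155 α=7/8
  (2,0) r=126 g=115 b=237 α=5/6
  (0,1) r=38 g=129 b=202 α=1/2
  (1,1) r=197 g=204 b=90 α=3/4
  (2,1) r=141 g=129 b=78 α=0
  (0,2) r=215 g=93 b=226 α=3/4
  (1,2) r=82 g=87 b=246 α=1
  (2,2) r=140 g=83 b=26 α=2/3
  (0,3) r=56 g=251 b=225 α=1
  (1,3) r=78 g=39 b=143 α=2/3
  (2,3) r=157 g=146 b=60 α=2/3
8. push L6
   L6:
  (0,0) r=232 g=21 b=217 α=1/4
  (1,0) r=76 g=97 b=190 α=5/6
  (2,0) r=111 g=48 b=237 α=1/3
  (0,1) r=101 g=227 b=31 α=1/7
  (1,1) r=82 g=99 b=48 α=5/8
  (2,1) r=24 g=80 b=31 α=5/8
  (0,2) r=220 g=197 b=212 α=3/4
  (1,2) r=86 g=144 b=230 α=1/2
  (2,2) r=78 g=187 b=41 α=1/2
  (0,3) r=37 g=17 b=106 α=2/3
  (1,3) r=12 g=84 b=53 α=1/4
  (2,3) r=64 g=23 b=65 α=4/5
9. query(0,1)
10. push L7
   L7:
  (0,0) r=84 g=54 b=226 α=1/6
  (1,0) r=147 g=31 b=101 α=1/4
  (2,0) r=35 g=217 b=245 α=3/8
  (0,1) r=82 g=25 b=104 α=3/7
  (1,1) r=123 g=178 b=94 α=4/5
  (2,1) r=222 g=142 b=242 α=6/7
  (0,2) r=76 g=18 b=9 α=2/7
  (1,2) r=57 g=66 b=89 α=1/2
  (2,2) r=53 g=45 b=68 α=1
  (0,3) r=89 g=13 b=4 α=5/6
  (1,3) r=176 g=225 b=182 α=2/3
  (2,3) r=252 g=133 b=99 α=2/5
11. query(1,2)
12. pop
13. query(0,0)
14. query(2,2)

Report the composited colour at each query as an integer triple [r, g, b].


query (1,3) [L1,L2,L3,L4] — begin 0,0,0
L1 α=1: [220, 173, 169]
L2 α=3/4: [529/4, 785/4, 385/4]
L3 α=1/2: [1113/8, 1325/8, 933/8]
L4 α=2/3: [4361/24, 2797/24, 327/8]
→ [182, 117, 41]

at x=0,y=1 over L1,L2,L3,L5,L6:
+L1 (α=3/4) → [483/4, 417/4, 159]
+L2 (α=5/6) → [2663/24, 1537/24, 109]
+L3 (α=1/2) → [4823/48, 3889/48, 167]
+L5 (α=1/2) → [6647/96, 10081/96, 369/2]
+L6 (α=1/7) → [8263/112, 1959/16, 1138/7]
= [74, 122, 163]

at x=1,y=2 over L1,L2,L3,L5,L6,L7:
L1 α=3/4: [66, 459/4, 93/4]
L2 α=1/2: [191/2, 1459/8, 825/8]
L3 α=5/8: [913/16, 5137/64, 5475/64]
L5 α=1: [82, 87, 246]
L6 α=1/2: [84, 231/2, 238]
L7 α=1/2: [141/2, 363/4, 327/2]
rounded: [70, 91, 164]

at x=0,y=0 over L1,L2,L3,L5,L6:
+L1 (α=4/5) → [44/5, 44/5, 832/5]
+L2 (α=1/3) → [311/5, 1048/15, 573/5]
+L3 (α=5/6) → [3161/30, 5624/45, 1891/10]
+L5 (α=3/5) → [14411/75, 15973/225, 5656/25]
+L6 (α=1/4) → [20211/100, 4387/75, 22393/100]
= [202, 58, 224]

at x=2,y=2 over L1,L2,L3,L5,L6:
+L1 (α=2/5) → [94/5, 70, 196/5]
+L2 (α=1/3) → [328/15, 152/3, 832/15]
+L3 (α=5/8) → [757/10, 381/4, 991/20]
+L5 (α=2/3) → [3557/30, 1045/12, 677/20]
+L6 (α=1/2) → [5897/60, 3289/24, 1497/40]
= [98, 137, 37]


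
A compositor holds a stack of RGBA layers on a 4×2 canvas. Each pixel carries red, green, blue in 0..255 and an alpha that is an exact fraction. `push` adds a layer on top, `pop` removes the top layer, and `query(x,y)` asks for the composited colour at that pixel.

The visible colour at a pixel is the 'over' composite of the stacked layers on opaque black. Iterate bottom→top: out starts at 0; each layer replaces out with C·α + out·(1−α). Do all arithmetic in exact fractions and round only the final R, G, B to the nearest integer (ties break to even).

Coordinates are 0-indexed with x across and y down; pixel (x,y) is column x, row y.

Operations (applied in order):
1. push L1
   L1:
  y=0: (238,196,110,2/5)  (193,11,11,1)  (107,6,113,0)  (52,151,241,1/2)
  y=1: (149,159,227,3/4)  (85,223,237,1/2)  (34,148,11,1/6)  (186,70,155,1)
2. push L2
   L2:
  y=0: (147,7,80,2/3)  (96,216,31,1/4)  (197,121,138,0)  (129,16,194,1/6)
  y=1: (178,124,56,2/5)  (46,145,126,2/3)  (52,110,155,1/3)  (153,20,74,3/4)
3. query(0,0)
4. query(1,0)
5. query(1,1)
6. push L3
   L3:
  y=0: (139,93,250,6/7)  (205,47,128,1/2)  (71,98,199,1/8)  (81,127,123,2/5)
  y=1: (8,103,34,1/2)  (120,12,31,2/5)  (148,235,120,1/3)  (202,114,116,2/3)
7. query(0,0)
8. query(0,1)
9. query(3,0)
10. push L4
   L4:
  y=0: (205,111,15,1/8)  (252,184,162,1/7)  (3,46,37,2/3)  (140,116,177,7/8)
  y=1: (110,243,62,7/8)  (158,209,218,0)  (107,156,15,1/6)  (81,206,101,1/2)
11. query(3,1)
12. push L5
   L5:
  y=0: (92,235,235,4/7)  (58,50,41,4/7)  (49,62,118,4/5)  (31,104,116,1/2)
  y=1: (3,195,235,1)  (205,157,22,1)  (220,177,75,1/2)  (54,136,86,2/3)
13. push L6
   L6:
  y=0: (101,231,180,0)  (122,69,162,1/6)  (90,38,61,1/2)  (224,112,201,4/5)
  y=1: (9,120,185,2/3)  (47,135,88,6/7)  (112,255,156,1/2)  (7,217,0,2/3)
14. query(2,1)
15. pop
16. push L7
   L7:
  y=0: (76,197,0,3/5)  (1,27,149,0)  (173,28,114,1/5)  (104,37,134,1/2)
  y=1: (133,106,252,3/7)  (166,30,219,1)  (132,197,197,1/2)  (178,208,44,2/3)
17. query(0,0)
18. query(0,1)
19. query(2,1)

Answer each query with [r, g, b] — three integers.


(0,0) stack=L1,L2; from [0,0,0]:
L1 α=2/5: [476/5, 392/5, 44]
L2 α=2/3: [1946/15, 154/5, 68]
→ [130, 31, 68]

(1,0) stack=L1,L2; from [0,0,0]:
after L1 α=1: [193, 11, 11]
after L2 α=1/4: [675/4, 249/4, 16]
→ [169, 62, 16]

at x=1,y=1 over L1,L2:
+L1 (α=1/2) → [85/2, 223/2, 237/2]
+L2 (α=2/3) → [269/6, 803/6, 247/2]
= [45, 134, 124]

query (0,0) [L1,L2,L3] — begin 0,0,0
+L1 (α=2/5) → [476/5, 392/5, 44]
+L2 (α=2/3) → [1946/15, 154/5, 68]
+L3 (α=6/7) → [14456/105, 2944/35, 224]
rounded: [138, 84, 224]

(0,1) stack=L1,L2,L3; from [0,0,0]:
+L1 (α=3/4) → [447/4, 477/4, 681/4]
+L2 (α=2/5) → [553/4, 2423/20, 2491/20]
+L3 (α=1/2) → [585/8, 4483/40, 3171/40]
→ [73, 112, 79]

at x=3,y=0 over L1,L2,L3:
L1 α=1/2: [26, 151/2, 241/2]
L2 α=1/6: [259/6, 787/12, 531/4]
L3 α=2/5: [583/10, 1803/20, 2577/20]
= [58, 90, 129]

(3,1) stack=L1,L2,L3,L4; from [0,0,0]:
+L1 (α=1) → [186, 70, 155]
+L2 (α=3/4) → [645/4, 65/2, 377/4]
+L3 (α=2/3) → [2261/12, 521/6, 435/4]
+L4 (α=1/2) → [3233/24, 1757/12, 839/8]
rounded: [135, 146, 105]

at x=2,y=1 over L1,L2,L3,L4,L5,L6:
+L1 (α=1/6) → [17/3, 74/3, 11/6]
+L2 (α=1/3) → [190/9, 478/9, 476/9]
+L3 (α=1/3) → [1712/27, 3071/27, 2032/27]
+L4 (α=1/6) → [11449/162, 19567/162, 10565/162]
+L5 (α=1/2) → [47089/324, 48241/324, 22715/324]
+L6 (α=1/2) → [83377/648, 130861/648, 73259/648]
→ [129, 202, 113]

(0,0) stack=L1,L2,L3,L4,L5,L7; from [0,0,0]:
L1 α=2/5: [476/5, 392/5, 44]
L2 α=2/3: [1946/15, 154/5, 68]
L3 α=6/7: [14456/105, 2944/35, 224]
L4 α=1/8: [17531/120, 3499/40, 1583/8]
L5 α=4/7: [32251/280, 6871/40, 12269/56]
L7 α=3/5: [64171/700, 18691/100, 12269/140]
= [92, 187, 88]

(0,1) stack=L1,L2,L3,L4,L5,L7; from [0,0,0]:
L1 α=3/4: [447/4, 477/4, 681/4]
L2 α=2/5: [553/4, 2423/20, 2491/20]
L3 α=1/2: [585/8, 4483/40, 3171/40]
L4 α=7/8: [6745/64, 72523/320, 20531/320]
L5 α=1: [3, 195, 235]
L7 α=3/7: [411/7, 1098/7, 1696/7]
rounded: [59, 157, 242]

at x=2,y=1 over L1,L2,L3,L4,L5,L7:
+L1 (α=1/6) → [17/3, 74/3, 11/6]
+L2 (α=1/3) → [190/9, 478/9, 476/9]
+L3 (α=1/3) → [1712/27, 3071/27, 2032/27]
+L4 (α=1/6) → [11449/162, 19567/162, 10565/162]
+L5 (α=1/2) → [47089/324, 48241/324, 22715/324]
+L7 (α=1/2) → [89857/648, 112069/648, 86543/648]
→ [139, 173, 134]


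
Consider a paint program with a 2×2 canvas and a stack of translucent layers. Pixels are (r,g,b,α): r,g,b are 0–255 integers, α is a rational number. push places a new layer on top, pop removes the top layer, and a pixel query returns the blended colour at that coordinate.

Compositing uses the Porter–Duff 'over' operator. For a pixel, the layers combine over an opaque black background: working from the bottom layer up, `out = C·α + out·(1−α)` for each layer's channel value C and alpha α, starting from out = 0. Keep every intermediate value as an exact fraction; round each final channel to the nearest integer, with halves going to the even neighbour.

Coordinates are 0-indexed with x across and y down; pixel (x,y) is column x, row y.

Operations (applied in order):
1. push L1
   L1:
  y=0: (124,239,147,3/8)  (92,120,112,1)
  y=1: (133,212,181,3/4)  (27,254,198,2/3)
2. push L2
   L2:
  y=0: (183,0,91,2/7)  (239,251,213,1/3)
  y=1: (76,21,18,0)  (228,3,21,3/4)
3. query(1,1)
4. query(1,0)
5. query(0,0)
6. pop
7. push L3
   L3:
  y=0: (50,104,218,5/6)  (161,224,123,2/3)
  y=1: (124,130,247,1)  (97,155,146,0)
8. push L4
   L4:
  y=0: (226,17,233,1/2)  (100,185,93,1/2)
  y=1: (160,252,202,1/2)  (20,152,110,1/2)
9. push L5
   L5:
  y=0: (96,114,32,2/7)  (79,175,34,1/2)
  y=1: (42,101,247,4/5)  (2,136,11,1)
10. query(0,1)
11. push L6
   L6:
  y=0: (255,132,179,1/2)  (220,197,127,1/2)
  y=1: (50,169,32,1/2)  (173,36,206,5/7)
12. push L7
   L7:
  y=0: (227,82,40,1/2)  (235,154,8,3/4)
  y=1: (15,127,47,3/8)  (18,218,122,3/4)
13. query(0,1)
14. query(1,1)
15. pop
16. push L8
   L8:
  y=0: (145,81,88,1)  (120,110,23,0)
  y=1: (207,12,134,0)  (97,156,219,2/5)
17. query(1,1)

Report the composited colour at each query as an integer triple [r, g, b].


(1,1) stack=L1,L2; from [0,0,0]:
+L1 (α=2/3) → [18, 508/3, 132]
+L2 (α=3/4) → [351/2, 535/12, 195/4]
rounded: [176, 45, 49]

query (1,0) [L1,L2] — begin 0,0,0
L1 α=1: [92, 120, 112]
L2 α=1/3: [141, 491/3, 437/3]
rounded: [141, 164, 146]

(0,0) stack=L1,L2; from [0,0,0]:
L1 α=3/8: [93/2, 717/8, 441/8]
L2 α=2/7: [171/2, 3585/56, 523/8]
→ [86, 64, 65]

(0,1) stack=L1,L3,L4,L5; from [0,0,0]:
+L1 (α=3/4) → [399/4, 159, 543/4]
+L3 (α=1) → [124, 130, 247]
+L4 (α=1/2) → [142, 191, 449/2]
+L5 (α=4/5) → [62, 119, 485/2]
rounded: [62, 119, 242]

(0,1) stack=L1,L3,L4,L5,L6,L7; from [0,0,0]:
L1 α=3/4: [399/4, 159, 543/4]
L3 α=1: [124, 130, 247]
L4 α=1/2: [142, 191, 449/2]
L5 α=4/5: [62, 119, 485/2]
L6 α=1/2: [56, 144, 549/4]
L7 α=3/8: [325/8, 1101/8, 3309/32]
rounded: [41, 138, 103]

at x=1,y=1 over L1,L3,L4,L5,L6,L7:
+L1 (α=2/3) → [18, 508/3, 132]
+L3 (α=0) → [18, 508/3, 132]
+L4 (α=1/2) → [19, 482/3, 121]
+L5 (α=1) → [2, 136, 11]
+L6 (α=5/7) → [869/7, 452/7, 1052/7]
+L7 (α=3/4) → [1247/28, 2515/14, 1807/14]
rounded: [45, 180, 129]

(1,1) stack=L1,L3,L4,L5,L6,L8; from [0,0,0]:
L1 α=2/3: [18, 508/3, 132]
L3 α=0: [18, 508/3, 132]
L4 α=1/2: [19, 482/3, 121]
L5 α=1: [2, 136, 11]
L6 α=5/7: [869/7, 452/7, 1052/7]
L8 α=2/5: [793/7, 708/7, 6222/35]
rounded: [113, 101, 178]


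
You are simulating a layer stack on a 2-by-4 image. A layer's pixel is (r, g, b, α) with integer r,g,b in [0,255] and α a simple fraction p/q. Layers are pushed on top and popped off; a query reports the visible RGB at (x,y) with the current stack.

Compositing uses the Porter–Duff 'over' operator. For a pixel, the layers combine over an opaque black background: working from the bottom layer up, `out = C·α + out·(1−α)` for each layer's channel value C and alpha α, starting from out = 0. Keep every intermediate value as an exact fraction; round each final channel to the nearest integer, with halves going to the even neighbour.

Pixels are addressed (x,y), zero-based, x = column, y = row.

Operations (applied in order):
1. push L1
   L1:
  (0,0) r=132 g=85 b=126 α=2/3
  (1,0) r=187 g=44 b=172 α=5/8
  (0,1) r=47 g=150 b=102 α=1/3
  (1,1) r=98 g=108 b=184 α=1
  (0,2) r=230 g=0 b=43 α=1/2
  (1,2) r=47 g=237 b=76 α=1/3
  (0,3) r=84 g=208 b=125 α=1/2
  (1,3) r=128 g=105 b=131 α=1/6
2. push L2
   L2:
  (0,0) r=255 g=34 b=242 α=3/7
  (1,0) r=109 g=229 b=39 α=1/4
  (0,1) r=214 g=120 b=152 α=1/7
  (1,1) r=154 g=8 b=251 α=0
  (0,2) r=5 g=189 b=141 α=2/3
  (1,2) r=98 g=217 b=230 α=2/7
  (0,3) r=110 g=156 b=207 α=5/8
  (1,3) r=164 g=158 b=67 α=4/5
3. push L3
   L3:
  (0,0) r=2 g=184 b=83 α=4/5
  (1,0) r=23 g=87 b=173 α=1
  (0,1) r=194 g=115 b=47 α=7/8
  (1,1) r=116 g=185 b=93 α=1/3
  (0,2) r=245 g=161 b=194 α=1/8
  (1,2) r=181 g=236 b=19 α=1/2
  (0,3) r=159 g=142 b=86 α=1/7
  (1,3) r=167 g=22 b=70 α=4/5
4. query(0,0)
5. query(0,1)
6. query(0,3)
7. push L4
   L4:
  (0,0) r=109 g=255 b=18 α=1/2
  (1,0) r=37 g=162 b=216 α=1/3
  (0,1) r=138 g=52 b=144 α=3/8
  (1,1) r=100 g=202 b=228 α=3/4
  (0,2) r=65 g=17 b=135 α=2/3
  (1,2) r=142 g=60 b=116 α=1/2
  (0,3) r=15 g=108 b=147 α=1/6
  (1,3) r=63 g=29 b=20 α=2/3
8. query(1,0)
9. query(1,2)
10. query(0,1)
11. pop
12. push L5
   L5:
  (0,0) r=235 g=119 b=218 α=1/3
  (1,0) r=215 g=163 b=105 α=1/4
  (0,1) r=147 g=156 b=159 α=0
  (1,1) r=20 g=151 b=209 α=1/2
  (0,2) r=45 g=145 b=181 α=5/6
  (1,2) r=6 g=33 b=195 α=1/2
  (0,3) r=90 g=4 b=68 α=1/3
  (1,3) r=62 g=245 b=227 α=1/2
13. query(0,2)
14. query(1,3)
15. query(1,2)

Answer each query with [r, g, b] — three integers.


query (0,0) [L1,L2,L3] — begin 0,0,0
after L1 α=2/3: [88, 170/3, 84]
after L2 α=3/7: [1117/7, 986/21, 1062/7]
after L3 α=4/5: [1173/35, 16442/105, 3386/35]
= [34, 157, 97]

query (0,1) [L1,L2,L3] — begin 0,0,0
+L1 (α=1/3) → [47/3, 50, 34]
+L2 (α=1/7) → [44, 60, 356/7]
+L3 (α=7/8) → [701/4, 865/8, 2659/56]
= [175, 108, 47]

(0,3) stack=L1,L2,L3; from [0,0,0]:
after L1 α=1/2: [42, 104, 125/2]
after L2 α=5/8: [169/2, 273/2, 2445/16]
after L3 α=1/7: [666/7, 961/7, 8023/56]
= [95, 137, 143]

at x=1,y=0 over L1,L2,L3,L4:
L1 α=5/8: [935/8, 55/2, 215/2]
L2 α=1/4: [3677/32, 623/8, 723/8]
L3 α=1: [23, 87, 173]
L4 α=1/3: [83/3, 112, 562/3]
rounded: [28, 112, 187]

(1,2) stack=L1,L2,L3,L4; from [0,0,0]:
after L1 α=1/3: [47/3, 79, 76/3]
after L2 α=2/7: [823/21, 829/7, 1760/21]
after L3 α=1/2: [2312/21, 2481/14, 2159/42]
after L4 α=1/2: [2647/21, 3321/28, 7031/84]
= [126, 119, 84]

(0,1) stack=L1,L2,L3,L4; from [0,0,0]:
+L1 (α=1/3) → [47/3, 50, 34]
+L2 (α=1/7) → [44, 60, 356/7]
+L3 (α=7/8) → [701/4, 865/8, 2659/56]
+L4 (α=3/8) → [5161/32, 5573/64, 37487/448]
= [161, 87, 84]

at x=0,y=2 over L1,L2,L3,L5:
L1 α=1/2: [115, 0, 43/2]
L2 α=2/3: [125/3, 126, 607/6]
L3 α=1/8: [805/12, 1043/8, 5413/48]
L5 α=5/6: [3505/72, 2281/16, 48853/288]
rounded: [49, 143, 170]

(1,3) stack=L1,L2,L3,L5; from [0,0,0]:
L1 α=1/6: [64/3, 35/2, 131/6]
L2 α=4/5: [2032/15, 1299/10, 1739/30]
L3 α=4/5: [12052/75, 2179/50, 10139/150]
L5 α=1/2: [8351/75, 14429/100, 44189/300]
→ [111, 144, 147]

at x=1,y=2 over L1,L2,L3,L5:
L1 α=1/3: [47/3, 79, 76/3]
L2 α=2/7: [823/21, 829/7, 1760/21]
L3 α=1/2: [2312/21, 2481/14, 2159/42]
L5 α=1/2: [1219/21, 2943/28, 10349/84]
rounded: [58, 105, 123]
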